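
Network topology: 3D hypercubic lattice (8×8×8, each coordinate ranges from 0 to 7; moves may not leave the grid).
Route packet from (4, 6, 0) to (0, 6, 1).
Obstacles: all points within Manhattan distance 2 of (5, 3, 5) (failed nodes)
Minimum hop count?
5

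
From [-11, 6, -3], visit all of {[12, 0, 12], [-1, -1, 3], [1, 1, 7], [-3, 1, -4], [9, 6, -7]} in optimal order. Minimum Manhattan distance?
78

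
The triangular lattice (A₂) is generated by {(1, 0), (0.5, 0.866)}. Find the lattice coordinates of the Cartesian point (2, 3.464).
4b₂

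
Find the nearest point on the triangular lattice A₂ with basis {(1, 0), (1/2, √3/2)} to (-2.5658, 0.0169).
(-3, 0)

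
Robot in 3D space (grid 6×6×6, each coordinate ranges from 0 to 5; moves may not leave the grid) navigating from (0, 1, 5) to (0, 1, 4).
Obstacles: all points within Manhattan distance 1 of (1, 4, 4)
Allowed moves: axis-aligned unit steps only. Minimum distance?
1
(one shortest path: (0, 1, 5) → (0, 1, 4))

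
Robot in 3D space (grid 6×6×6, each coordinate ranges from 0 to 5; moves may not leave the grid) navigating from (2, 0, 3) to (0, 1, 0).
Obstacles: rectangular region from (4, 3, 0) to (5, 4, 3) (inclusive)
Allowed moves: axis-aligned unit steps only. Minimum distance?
6
(one shortest path: (2, 0, 3) → (1, 0, 3) → (0, 0, 3) → (0, 1, 3) → (0, 1, 2) → (0, 1, 1) → (0, 1, 0))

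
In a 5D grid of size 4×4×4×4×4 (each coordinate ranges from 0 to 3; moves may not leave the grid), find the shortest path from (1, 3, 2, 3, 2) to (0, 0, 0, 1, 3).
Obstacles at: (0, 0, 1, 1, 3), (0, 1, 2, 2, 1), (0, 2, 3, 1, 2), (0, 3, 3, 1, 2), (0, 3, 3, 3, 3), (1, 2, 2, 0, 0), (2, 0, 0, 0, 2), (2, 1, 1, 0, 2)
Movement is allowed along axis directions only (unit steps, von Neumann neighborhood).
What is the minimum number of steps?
9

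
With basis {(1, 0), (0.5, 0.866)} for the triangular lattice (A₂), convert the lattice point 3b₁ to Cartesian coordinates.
(3, 0)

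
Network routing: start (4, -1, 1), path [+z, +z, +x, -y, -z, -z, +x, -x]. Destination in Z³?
(5, -2, 1)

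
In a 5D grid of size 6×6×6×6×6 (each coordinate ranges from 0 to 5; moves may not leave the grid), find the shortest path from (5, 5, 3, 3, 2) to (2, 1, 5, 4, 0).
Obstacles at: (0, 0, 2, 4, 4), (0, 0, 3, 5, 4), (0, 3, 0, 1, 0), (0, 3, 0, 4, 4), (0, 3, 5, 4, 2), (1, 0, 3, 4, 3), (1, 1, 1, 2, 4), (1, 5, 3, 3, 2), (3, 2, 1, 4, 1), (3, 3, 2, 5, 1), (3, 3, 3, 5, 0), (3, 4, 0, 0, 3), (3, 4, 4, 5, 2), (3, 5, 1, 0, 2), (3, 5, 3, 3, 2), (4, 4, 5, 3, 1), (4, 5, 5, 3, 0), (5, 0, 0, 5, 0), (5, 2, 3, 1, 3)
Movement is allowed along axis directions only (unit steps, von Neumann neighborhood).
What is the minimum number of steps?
12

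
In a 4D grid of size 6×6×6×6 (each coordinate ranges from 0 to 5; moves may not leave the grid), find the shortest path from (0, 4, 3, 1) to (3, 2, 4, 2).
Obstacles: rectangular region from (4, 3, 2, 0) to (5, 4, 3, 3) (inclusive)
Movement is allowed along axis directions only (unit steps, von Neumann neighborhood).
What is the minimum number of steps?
7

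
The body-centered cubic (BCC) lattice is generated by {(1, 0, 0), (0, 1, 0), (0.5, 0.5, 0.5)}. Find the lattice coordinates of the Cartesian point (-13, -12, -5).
-8b₁ - 7b₂ - 10b₃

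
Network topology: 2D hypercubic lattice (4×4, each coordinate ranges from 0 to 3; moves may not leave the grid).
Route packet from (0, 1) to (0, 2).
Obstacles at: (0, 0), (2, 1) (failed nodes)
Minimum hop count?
1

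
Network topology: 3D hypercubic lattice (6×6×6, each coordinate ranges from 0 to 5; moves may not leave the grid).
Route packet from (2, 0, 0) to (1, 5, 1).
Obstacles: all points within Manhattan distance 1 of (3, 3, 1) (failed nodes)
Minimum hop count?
7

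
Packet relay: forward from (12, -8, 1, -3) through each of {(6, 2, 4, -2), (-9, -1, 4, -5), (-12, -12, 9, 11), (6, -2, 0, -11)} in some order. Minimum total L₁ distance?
94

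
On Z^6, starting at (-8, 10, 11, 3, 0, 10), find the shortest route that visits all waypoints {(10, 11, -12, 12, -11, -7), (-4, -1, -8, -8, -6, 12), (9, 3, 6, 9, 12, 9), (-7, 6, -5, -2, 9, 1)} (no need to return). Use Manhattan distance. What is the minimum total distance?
219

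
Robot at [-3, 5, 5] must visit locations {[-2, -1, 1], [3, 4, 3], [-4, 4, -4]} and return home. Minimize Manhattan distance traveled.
44
(one optimal route: (-3, 5, 5) → (3, 4, 3) → (-2, -1, 1) → (-4, 4, -4) → (-3, 5, 5))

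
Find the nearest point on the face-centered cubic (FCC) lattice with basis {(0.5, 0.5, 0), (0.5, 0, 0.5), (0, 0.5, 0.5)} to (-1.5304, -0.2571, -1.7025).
(-1.5, 0, -1.5)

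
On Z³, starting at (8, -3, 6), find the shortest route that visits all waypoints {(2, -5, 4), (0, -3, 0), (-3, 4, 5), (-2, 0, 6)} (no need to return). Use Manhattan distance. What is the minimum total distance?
35
(one optimal route: (8, -3, 6) → (2, -5, 4) → (0, -3, 0) → (-2, 0, 6) → (-3, 4, 5))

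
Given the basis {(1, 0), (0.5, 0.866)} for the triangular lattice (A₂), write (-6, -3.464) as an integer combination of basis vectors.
-4b₁ - 4b₂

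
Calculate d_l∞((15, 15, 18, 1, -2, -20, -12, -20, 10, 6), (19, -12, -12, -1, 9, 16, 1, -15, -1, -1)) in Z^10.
36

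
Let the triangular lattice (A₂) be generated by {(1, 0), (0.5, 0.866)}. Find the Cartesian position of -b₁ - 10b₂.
(-6, -8.66)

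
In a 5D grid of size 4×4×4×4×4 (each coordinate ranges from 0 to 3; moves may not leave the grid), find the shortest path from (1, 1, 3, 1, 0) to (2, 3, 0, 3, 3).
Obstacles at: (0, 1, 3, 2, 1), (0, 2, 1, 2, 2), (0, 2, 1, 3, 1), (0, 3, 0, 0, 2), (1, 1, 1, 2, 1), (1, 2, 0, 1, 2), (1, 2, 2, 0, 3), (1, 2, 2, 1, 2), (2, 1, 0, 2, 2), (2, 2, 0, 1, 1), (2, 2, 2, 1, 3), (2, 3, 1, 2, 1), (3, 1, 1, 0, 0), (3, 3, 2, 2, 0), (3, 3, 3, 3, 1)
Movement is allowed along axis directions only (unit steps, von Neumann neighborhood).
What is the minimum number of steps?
11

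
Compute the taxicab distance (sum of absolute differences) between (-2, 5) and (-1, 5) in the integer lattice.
1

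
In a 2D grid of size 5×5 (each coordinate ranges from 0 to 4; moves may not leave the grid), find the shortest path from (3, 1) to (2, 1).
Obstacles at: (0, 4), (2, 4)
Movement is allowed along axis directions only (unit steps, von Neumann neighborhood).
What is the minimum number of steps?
1
(one shortest path: (3, 1) → (2, 1))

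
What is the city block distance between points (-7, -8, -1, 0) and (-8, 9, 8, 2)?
29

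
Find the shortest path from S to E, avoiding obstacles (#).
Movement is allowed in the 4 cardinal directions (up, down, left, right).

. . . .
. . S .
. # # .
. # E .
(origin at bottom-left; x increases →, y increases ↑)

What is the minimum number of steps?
4
(one shortest path: (2, 2) → (3, 2) → (3, 1) → (3, 0) → (2, 0))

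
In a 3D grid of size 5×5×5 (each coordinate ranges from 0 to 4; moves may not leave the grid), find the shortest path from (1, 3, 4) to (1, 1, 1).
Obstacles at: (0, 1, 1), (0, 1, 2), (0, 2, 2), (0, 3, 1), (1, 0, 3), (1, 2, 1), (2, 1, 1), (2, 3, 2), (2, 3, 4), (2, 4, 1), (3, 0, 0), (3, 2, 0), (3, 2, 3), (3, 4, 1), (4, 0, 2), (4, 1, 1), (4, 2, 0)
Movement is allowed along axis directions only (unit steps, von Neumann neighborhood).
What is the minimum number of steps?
5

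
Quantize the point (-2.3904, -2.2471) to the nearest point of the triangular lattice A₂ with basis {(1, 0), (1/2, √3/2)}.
(-2.5, -2.598)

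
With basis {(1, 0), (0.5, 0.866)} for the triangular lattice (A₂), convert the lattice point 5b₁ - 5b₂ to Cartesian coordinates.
(2.5, -4.33)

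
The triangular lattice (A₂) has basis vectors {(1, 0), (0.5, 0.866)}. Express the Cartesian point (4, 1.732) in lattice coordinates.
3b₁ + 2b₂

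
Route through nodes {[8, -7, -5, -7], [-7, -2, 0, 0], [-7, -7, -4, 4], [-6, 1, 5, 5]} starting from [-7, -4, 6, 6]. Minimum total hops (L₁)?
62
(one optimal route: (-7, -4, 6, 6) → (-6, 1, 5, 5) → (-7, -2, 0, 0) → (-7, -7, -4, 4) → (8, -7, -5, -7))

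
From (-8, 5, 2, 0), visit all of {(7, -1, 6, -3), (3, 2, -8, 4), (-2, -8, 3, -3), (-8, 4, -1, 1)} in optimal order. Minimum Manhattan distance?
75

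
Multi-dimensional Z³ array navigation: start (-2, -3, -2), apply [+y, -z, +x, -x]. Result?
(-2, -2, -3)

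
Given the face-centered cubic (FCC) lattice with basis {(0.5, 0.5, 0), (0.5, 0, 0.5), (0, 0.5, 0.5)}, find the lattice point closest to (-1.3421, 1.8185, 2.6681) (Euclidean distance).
(-1.5, 2, 2.5)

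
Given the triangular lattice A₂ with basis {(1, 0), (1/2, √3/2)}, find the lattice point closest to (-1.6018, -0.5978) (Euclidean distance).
(-1.5, -0.866)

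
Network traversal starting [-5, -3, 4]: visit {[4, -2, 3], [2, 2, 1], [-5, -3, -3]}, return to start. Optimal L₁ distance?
42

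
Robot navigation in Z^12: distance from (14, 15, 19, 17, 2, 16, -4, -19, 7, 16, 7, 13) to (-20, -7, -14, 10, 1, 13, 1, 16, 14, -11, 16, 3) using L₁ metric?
193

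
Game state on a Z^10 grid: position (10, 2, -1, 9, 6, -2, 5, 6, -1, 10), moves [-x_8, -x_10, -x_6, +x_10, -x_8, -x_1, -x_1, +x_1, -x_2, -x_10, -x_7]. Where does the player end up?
(9, 1, -1, 9, 6, -3, 4, 4, -1, 9)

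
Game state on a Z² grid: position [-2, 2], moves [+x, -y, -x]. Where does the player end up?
(-2, 1)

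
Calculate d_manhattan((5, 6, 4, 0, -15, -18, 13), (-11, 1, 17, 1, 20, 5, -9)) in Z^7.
115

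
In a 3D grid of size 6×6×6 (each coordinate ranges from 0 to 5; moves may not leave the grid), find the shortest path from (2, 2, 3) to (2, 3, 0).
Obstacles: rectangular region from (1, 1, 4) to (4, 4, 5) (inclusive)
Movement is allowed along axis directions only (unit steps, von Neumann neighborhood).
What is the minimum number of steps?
4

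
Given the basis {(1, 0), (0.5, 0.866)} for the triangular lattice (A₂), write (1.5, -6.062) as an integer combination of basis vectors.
5b₁ - 7b₂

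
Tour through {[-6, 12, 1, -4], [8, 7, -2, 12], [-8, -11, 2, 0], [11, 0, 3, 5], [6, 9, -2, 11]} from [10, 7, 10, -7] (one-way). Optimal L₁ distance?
117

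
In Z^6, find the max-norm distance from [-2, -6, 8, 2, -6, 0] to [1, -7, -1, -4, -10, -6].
9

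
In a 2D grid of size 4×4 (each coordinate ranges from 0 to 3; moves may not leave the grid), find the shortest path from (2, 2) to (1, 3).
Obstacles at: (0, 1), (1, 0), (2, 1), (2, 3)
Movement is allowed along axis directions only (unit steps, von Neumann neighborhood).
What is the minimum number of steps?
2
(one shortest path: (2, 2) → (1, 2) → (1, 3))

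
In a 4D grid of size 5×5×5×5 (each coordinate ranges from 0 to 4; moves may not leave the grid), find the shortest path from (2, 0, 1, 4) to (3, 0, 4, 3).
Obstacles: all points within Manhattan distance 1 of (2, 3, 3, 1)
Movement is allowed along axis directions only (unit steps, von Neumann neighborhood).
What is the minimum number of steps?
5
(one shortest path: (2, 0, 1, 4) → (3, 0, 1, 4) → (3, 0, 2, 4) → (3, 0, 3, 4) → (3, 0, 4, 4) → (3, 0, 4, 3))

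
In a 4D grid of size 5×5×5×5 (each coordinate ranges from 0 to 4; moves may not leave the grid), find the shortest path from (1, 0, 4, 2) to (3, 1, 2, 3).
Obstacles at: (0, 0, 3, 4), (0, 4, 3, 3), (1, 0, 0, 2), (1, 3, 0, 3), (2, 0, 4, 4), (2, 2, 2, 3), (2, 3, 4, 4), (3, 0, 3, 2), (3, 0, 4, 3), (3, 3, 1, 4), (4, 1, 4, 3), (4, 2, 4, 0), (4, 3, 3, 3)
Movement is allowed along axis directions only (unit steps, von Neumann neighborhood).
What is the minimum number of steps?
6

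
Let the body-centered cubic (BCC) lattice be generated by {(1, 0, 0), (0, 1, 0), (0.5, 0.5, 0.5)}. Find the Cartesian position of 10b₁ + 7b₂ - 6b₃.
(7, 4, -3)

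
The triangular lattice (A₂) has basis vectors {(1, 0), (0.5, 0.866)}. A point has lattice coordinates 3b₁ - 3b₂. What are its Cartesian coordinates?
(1.5, -2.598)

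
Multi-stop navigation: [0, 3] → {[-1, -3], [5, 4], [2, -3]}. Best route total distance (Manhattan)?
19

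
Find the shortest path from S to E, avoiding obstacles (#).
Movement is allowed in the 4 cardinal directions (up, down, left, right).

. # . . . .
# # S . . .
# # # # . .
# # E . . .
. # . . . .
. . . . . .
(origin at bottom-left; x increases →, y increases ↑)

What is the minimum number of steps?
6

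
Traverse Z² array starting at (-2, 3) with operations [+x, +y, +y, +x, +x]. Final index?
(1, 5)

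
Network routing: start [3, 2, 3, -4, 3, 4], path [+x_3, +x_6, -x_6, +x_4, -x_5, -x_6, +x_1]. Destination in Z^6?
(4, 2, 4, -3, 2, 3)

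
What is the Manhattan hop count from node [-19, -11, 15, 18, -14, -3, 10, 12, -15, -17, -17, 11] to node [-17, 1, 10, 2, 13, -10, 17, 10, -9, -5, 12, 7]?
129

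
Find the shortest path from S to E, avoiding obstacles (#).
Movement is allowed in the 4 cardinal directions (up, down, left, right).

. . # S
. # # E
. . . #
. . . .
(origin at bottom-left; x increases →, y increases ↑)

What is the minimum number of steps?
1
(one shortest path: (3, 3) → (3, 2))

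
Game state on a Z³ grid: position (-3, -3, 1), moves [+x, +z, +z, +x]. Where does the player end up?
(-1, -3, 3)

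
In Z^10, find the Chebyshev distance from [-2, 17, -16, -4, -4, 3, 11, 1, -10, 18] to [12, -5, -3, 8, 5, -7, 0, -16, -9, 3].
22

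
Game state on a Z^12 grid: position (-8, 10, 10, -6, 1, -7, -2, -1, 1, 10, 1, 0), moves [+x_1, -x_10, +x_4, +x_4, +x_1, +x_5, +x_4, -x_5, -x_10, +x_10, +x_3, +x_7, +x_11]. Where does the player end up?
(-6, 10, 11, -3, 1, -7, -1, -1, 1, 9, 2, 0)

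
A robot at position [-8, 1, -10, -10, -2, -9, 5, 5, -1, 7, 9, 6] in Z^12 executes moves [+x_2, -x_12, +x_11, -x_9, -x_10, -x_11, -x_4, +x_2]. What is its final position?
(-8, 3, -10, -11, -2, -9, 5, 5, -2, 6, 9, 5)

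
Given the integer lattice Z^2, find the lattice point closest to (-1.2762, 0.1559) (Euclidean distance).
(-1, 0)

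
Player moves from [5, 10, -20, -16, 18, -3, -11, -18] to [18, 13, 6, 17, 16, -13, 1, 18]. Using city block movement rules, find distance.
135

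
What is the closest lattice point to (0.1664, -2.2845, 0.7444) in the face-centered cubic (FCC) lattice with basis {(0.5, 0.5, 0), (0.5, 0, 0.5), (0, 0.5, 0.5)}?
(0, -2.5, 0.5)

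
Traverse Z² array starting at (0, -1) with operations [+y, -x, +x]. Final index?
(0, 0)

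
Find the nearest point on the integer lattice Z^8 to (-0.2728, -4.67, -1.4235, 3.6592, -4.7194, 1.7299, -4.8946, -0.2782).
(0, -5, -1, 4, -5, 2, -5, 0)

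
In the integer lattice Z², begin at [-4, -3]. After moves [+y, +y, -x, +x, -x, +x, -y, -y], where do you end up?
(-4, -3)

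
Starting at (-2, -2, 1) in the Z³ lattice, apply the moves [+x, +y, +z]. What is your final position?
(-1, -1, 2)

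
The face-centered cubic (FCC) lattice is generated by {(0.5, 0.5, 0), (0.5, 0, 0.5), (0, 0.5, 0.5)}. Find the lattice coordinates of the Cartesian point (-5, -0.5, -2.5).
-3b₁ - 7b₂ + 2b₃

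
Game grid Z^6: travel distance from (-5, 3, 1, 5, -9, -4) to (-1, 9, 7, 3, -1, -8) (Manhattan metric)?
30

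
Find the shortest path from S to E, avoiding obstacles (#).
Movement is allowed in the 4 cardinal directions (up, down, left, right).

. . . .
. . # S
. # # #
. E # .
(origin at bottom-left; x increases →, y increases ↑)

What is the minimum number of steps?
8
(one shortest path: (3, 2) → (3, 3) → (2, 3) → (1, 3) → (0, 3) → (0, 2) → (0, 1) → (0, 0) → (1, 0))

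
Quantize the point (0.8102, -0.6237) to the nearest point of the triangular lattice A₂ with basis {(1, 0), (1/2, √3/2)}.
(0.5, -0.866)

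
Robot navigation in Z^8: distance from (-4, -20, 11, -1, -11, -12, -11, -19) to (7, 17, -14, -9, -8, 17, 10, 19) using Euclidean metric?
70.0999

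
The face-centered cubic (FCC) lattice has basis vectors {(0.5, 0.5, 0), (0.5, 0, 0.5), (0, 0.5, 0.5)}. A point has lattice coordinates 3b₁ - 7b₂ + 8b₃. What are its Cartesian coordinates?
(-2, 5.5, 0.5)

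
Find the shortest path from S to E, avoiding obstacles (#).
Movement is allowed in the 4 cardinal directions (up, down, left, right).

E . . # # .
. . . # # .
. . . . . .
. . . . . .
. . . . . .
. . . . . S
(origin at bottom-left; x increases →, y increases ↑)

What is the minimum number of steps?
10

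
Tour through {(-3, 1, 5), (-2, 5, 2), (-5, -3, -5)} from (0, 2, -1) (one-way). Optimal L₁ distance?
32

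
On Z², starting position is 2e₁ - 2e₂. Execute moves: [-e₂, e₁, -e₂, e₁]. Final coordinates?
(4, -4)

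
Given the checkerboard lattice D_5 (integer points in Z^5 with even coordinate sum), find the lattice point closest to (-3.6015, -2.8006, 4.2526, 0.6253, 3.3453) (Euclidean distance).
(-3, -3, 4, 1, 3)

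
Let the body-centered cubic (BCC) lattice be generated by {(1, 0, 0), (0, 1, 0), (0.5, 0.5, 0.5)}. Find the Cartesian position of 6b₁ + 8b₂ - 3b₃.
(4.5, 6.5, -1.5)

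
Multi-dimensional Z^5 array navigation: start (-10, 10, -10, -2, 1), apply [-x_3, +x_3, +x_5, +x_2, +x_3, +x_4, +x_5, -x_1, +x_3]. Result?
(-11, 11, -8, -1, 3)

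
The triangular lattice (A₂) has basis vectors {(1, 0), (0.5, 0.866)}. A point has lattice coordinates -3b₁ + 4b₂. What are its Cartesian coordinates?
(-1, 3.464)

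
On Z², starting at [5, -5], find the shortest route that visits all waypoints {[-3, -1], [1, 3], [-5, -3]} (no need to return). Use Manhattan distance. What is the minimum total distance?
24
(one optimal route: (5, -5) → (1, 3) → (-3, -1) → (-5, -3))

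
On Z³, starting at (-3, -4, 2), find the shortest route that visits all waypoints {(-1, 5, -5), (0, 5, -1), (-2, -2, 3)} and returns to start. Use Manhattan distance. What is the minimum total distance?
40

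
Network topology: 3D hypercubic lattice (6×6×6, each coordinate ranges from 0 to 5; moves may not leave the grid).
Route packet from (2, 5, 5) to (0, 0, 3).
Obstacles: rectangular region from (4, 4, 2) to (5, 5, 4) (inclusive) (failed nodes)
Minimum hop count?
9
(one shortest path: (2, 5, 5) → (1, 5, 5) → (0, 5, 5) → (0, 4, 5) → (0, 3, 5) → (0, 2, 5) → (0, 1, 5) → (0, 0, 5) → (0, 0, 4) → (0, 0, 3))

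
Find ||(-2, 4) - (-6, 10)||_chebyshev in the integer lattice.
6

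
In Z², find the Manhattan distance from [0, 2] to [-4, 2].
4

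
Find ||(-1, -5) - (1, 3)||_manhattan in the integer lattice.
10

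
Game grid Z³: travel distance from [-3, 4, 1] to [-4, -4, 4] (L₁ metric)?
12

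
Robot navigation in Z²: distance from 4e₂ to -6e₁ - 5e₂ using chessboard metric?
9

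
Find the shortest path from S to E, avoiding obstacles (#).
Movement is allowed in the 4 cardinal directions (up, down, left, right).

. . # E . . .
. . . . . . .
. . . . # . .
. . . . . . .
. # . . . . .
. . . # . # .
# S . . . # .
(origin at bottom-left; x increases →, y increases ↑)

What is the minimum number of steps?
8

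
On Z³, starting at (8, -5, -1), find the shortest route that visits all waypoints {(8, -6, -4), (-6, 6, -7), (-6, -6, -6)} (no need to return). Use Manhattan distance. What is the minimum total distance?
33
(one optimal route: (8, -5, -1) → (8, -6, -4) → (-6, -6, -6) → (-6, 6, -7))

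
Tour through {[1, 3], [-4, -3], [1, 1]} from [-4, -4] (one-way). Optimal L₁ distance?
12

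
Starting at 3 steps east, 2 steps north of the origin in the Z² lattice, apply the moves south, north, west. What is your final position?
(2, 2)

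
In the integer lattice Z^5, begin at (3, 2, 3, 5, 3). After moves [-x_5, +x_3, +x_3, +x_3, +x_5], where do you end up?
(3, 2, 6, 5, 3)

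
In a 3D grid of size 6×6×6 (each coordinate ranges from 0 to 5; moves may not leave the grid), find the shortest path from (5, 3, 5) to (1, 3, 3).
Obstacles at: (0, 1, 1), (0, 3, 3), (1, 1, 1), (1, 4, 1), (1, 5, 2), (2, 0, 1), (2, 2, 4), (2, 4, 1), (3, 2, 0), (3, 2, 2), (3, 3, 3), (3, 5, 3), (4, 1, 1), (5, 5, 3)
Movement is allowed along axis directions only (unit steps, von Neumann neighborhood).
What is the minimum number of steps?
6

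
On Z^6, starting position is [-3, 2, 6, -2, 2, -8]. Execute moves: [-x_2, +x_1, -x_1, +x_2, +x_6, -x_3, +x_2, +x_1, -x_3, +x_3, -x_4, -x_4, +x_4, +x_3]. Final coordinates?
(-2, 3, 6, -3, 2, -7)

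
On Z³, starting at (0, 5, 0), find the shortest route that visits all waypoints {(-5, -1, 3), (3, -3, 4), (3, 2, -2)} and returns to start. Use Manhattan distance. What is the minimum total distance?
44
(one optimal route: (0, 5, 0) → (-5, -1, 3) → (3, -3, 4) → (3, 2, -2) → (0, 5, 0))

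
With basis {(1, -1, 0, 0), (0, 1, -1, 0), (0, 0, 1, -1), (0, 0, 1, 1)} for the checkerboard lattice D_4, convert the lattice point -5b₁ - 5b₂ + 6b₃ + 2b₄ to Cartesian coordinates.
(-5, 0, 13, -4)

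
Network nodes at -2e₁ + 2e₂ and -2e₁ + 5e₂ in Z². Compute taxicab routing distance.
3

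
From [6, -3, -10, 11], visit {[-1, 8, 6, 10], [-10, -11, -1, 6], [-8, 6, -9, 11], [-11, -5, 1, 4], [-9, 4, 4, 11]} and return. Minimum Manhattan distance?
134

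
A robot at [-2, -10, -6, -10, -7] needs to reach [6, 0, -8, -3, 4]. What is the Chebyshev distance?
11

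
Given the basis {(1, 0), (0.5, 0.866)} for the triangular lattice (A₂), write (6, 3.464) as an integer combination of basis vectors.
4b₁ + 4b₂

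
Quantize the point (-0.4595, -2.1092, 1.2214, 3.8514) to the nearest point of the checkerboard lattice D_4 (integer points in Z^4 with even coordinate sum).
(-1, -2, 1, 4)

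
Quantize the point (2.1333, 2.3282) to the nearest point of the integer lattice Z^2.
(2, 2)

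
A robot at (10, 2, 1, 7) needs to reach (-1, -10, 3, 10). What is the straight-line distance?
16.6733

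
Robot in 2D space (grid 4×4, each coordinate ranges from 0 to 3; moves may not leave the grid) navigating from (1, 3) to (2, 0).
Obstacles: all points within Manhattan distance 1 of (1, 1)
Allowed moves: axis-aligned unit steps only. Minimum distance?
6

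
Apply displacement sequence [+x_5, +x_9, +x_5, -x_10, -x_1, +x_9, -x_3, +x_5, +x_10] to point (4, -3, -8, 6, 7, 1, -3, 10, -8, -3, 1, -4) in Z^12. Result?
(3, -3, -9, 6, 10, 1, -3, 10, -6, -3, 1, -4)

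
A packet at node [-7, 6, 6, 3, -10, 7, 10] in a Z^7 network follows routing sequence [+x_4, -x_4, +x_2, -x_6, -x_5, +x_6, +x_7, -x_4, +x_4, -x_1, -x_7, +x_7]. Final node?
(-8, 7, 6, 3, -11, 7, 11)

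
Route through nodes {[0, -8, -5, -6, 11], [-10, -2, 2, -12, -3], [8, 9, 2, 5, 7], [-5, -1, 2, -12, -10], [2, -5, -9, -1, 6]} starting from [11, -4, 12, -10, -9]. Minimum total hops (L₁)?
145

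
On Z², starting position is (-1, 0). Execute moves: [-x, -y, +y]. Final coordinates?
(-2, 0)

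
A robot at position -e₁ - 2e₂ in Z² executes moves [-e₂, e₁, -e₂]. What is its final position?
(0, -4)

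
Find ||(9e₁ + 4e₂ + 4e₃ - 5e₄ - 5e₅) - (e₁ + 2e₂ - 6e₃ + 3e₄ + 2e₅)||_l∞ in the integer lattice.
10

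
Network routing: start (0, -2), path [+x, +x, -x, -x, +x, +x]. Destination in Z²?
(2, -2)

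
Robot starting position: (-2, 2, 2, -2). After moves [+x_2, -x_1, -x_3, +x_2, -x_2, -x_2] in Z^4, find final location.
(-3, 2, 1, -2)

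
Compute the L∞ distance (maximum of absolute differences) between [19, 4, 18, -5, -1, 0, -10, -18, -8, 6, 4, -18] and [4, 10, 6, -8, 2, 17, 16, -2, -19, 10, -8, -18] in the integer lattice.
26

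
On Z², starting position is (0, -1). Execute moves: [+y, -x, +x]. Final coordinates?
(0, 0)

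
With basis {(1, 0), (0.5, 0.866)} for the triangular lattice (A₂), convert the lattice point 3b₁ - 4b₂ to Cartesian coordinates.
(1, -3.464)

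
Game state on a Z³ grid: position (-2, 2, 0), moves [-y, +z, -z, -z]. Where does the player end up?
(-2, 1, -1)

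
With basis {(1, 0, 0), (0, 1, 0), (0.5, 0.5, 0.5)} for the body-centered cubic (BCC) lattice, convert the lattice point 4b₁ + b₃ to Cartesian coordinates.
(4.5, 0.5, 0.5)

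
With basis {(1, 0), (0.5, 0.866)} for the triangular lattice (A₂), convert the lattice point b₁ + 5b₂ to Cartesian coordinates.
(3.5, 4.33)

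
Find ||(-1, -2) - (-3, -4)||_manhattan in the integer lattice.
4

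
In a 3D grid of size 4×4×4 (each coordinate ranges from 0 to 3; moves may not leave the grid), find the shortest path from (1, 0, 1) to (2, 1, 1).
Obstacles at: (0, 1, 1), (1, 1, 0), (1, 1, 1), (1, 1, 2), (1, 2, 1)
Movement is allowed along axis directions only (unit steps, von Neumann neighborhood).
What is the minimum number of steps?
2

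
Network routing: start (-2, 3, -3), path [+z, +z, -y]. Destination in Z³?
(-2, 2, -1)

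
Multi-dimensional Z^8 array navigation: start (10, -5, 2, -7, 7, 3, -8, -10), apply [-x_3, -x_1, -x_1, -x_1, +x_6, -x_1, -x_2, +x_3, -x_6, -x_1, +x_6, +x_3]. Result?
(5, -6, 3, -7, 7, 4, -8, -10)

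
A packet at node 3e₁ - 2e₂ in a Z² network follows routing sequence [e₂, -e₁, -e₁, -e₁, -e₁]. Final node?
(-1, -1)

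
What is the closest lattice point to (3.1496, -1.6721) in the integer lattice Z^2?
(3, -2)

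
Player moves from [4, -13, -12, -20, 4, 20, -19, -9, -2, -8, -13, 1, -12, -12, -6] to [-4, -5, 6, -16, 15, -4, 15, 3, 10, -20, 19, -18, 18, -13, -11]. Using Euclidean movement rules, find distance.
71.1618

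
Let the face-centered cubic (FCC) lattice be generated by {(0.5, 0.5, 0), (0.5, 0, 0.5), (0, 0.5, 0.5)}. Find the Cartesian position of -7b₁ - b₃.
(-3.5, -4, -0.5)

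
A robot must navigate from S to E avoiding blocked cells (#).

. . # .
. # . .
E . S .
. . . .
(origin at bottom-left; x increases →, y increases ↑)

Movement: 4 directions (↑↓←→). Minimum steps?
2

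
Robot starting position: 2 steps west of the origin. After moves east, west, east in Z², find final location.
(-1, 0)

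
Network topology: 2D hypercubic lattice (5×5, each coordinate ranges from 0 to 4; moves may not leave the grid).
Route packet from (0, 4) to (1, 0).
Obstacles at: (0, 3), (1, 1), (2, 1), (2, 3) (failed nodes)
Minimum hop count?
7
(one shortest path: (0, 4) → (1, 4) → (1, 3) → (1, 2) → (0, 2) → (0, 1) → (0, 0) → (1, 0))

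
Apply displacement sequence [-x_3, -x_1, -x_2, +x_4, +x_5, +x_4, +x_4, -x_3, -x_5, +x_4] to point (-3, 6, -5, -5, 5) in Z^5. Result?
(-4, 5, -7, -1, 5)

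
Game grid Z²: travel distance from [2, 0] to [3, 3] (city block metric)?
4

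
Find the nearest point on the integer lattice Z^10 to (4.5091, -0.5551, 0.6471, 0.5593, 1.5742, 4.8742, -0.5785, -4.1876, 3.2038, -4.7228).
(5, -1, 1, 1, 2, 5, -1, -4, 3, -5)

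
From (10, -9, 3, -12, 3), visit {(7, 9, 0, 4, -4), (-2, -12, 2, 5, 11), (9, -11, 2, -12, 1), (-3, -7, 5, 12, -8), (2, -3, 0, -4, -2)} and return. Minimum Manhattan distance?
180
(one optimal route: (10, -9, 3, -12, 3) → (-2, -12, 2, 5, 11) → (-3, -7, 5, 12, -8) → (7, 9, 0, 4, -4) → (2, -3, 0, -4, -2) → (9, -11, 2, -12, 1) → (10, -9, 3, -12, 3))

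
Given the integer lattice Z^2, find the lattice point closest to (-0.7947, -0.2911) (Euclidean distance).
(-1, 0)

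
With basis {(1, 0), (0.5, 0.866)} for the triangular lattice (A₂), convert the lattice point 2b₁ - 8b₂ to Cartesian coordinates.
(-2, -6.928)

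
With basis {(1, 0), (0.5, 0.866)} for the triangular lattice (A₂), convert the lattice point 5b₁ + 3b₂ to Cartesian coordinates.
(6.5, 2.598)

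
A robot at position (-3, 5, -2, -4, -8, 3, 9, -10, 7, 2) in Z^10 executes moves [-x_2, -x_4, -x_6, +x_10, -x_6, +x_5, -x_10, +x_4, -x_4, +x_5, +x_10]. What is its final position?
(-3, 4, -2, -5, -6, 1, 9, -10, 7, 3)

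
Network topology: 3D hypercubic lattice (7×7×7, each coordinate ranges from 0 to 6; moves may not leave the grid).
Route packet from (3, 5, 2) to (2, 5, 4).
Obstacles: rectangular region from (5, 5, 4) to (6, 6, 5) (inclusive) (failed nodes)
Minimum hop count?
3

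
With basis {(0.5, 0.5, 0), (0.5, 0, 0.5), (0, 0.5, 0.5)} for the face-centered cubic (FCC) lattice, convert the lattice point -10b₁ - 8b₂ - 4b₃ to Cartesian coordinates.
(-9, -7, -6)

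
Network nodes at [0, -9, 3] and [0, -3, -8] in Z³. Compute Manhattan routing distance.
17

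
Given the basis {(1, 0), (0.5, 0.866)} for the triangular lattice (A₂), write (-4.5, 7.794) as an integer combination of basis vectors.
-9b₁ + 9b₂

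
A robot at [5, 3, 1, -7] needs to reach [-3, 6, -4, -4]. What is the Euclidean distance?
10.3441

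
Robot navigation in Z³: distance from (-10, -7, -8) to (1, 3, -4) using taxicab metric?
25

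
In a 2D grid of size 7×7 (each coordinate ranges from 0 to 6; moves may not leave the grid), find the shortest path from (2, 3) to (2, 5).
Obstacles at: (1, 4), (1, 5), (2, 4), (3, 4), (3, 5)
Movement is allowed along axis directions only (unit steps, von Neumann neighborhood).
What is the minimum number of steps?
8
(one shortest path: (2, 3) → (1, 3) → (0, 3) → (0, 4) → (0, 5) → (0, 6) → (1, 6) → (2, 6) → (2, 5))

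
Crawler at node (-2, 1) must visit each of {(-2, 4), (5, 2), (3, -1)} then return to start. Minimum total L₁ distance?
24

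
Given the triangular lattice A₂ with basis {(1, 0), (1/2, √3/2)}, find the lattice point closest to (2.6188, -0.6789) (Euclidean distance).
(2.5, -0.866)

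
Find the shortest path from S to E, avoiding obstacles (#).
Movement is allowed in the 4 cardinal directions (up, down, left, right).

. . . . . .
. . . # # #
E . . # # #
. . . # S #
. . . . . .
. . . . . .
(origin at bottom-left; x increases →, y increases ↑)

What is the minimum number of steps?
7
(one shortest path: (4, 2) → (4, 1) → (3, 1) → (2, 1) → (1, 1) → (0, 1) → (0, 2) → (0, 3))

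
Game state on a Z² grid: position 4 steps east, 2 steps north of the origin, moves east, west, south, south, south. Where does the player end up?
(4, -1)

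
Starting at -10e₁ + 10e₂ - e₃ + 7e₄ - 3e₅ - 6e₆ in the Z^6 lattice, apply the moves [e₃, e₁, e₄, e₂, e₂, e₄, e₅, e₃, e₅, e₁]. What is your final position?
(-8, 12, 1, 9, -1, -6)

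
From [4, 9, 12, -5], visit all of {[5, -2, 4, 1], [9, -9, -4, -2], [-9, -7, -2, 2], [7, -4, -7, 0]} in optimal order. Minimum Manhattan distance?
80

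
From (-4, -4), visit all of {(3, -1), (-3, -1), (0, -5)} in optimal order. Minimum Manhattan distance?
17
(one optimal route: (-4, -4) → (-3, -1) → (3, -1) → (0, -5))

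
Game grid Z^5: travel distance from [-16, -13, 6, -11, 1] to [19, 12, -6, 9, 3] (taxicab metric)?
94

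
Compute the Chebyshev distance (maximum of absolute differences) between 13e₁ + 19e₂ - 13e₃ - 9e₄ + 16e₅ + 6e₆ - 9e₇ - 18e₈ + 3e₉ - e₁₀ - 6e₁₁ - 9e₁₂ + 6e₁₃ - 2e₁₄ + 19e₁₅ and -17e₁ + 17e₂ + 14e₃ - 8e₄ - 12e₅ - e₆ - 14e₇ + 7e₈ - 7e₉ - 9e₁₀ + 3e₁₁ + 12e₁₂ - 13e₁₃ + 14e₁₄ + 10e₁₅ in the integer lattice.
30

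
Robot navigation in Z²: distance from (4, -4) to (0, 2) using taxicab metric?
10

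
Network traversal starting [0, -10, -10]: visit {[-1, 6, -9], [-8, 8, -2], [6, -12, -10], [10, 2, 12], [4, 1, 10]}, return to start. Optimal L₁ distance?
122
(one optimal route: (0, -10, -10) → (-1, 6, -9) → (-8, 8, -2) → (4, 1, 10) → (10, 2, 12) → (6, -12, -10) → (0, -10, -10))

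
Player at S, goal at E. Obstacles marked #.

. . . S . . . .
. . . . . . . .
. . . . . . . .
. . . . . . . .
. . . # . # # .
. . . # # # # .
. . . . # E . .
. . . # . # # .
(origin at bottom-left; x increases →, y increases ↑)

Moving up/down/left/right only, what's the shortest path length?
12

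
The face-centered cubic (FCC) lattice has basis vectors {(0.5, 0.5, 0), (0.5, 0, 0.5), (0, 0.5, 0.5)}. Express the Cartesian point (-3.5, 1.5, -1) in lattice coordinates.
-b₁ - 6b₂ + 4b₃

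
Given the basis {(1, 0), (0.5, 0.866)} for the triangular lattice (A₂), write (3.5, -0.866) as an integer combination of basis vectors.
4b₁ - b₂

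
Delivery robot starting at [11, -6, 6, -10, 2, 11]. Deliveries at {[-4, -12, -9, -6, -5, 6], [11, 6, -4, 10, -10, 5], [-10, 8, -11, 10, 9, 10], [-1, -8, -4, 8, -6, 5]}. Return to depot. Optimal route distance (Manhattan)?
246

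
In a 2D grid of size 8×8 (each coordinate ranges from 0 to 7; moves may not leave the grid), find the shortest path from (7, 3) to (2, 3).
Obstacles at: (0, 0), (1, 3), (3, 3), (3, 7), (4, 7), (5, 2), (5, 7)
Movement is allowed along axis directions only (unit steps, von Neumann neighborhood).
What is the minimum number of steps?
7
(one shortest path: (7, 3) → (6, 3) → (5, 3) → (4, 3) → (4, 2) → (3, 2) → (2, 2) → (2, 3))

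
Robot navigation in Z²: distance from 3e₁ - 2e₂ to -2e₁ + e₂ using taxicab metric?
8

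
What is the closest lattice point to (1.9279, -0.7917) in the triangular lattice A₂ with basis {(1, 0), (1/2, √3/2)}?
(1.5, -0.866)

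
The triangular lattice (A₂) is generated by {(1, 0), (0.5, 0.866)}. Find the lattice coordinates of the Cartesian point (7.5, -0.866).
8b₁ - b₂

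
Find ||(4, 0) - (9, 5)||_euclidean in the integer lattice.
7.07107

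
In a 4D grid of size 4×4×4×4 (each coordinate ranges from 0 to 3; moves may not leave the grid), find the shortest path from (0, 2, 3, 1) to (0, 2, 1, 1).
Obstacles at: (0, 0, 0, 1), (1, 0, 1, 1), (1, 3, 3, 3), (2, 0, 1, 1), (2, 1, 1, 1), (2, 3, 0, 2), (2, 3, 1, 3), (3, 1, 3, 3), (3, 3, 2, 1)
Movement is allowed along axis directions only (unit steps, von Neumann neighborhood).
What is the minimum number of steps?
2
(one shortest path: (0, 2, 3, 1) → (0, 2, 2, 1) → (0, 2, 1, 1))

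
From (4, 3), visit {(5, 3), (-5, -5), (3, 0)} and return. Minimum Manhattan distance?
36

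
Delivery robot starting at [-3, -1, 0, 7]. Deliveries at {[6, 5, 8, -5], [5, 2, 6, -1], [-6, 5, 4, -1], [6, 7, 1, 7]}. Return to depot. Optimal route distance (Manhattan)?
86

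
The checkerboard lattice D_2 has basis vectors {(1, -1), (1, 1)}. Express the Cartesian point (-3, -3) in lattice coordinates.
-3b₂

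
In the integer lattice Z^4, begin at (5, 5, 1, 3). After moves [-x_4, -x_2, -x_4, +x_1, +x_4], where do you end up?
(6, 4, 1, 2)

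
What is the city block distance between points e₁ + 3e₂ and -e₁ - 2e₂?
7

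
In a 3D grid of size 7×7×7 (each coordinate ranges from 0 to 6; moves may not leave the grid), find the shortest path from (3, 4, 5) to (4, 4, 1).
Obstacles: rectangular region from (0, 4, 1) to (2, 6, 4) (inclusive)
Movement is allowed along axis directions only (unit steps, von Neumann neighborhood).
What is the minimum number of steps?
5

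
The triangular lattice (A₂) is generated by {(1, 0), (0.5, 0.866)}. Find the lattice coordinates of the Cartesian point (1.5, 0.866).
b₁ + b₂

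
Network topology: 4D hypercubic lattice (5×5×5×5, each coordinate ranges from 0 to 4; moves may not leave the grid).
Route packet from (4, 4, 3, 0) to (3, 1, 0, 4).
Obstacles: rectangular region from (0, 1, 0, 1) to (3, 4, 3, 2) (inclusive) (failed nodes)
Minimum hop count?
11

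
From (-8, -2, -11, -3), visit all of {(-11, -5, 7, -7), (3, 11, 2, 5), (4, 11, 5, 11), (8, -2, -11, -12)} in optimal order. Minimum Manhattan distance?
127
(one optimal route: (-8, -2, -11, -3) → (8, -2, -11, -12) → (-11, -5, 7, -7) → (3, 11, 2, 5) → (4, 11, 5, 11))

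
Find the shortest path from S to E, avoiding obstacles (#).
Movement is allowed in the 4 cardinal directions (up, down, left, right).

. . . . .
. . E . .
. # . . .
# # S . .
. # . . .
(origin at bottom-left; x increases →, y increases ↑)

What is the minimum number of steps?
2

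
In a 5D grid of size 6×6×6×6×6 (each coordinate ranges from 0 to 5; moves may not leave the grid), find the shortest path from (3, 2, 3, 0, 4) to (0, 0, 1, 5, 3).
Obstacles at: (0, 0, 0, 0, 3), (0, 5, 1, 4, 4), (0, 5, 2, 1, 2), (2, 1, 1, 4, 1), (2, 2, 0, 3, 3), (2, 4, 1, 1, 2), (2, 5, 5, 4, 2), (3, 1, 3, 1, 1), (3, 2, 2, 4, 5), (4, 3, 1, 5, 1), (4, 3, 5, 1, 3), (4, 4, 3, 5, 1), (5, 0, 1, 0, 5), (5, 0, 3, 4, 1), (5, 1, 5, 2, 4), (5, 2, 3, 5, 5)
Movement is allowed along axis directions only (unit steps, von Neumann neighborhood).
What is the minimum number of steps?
13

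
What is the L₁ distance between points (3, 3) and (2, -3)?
7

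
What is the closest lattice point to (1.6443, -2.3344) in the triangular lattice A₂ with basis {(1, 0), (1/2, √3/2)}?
(1.5, -2.598)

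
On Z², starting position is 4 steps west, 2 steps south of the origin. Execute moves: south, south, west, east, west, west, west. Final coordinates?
(-7, -4)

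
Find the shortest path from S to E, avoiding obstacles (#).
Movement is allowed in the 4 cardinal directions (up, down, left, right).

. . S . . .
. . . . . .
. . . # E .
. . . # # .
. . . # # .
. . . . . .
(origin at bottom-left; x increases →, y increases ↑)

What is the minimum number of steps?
4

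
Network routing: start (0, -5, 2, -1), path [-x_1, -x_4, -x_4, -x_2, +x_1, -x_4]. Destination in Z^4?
(0, -6, 2, -4)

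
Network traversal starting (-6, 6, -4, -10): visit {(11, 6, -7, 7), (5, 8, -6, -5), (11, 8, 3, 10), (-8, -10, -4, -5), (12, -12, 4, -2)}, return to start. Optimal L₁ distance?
146
(one optimal route: (-6, 6, -4, -10) → (5, 8, -6, -5) → (11, 6, -7, 7) → (11, 8, 3, 10) → (12, -12, 4, -2) → (-8, -10, -4, -5) → (-6, 6, -4, -10))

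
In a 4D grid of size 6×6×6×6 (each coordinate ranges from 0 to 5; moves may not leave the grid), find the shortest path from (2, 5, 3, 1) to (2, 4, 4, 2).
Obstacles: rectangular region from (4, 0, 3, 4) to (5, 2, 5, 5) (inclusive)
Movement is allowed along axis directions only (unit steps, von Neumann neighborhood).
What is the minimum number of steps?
3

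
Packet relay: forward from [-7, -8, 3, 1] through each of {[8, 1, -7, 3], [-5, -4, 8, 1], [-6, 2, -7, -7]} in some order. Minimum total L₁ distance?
66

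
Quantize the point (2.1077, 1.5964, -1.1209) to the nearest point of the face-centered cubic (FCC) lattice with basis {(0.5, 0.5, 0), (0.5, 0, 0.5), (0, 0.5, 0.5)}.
(2, 1.5, -1.5)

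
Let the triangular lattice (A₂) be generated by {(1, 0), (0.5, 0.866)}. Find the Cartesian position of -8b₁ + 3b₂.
(-6.5, 2.598)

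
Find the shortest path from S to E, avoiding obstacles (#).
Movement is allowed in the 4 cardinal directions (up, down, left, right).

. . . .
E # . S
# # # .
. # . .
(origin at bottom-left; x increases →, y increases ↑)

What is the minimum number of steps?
5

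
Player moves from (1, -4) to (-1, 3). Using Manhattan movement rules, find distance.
9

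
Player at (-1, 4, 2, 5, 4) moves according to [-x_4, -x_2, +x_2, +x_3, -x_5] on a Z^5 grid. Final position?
(-1, 4, 3, 4, 3)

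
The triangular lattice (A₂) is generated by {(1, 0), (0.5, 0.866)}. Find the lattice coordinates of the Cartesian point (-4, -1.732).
-3b₁ - 2b₂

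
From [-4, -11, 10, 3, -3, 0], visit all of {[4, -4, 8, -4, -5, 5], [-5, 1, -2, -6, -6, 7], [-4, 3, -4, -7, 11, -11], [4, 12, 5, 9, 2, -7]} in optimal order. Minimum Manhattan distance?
156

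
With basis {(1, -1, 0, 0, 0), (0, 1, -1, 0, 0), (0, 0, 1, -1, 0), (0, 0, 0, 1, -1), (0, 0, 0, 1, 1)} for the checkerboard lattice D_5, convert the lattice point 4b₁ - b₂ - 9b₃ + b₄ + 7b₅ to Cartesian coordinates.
(4, -5, -8, 17, 6)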